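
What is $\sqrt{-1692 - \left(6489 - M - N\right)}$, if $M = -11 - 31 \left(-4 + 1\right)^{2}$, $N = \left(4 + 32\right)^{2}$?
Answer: $5 i \sqrt{287} \approx 84.705 i$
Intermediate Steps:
$N = 1296$ ($N = 36^{2} = 1296$)
$M = -290$ ($M = -11 - 31 \left(-3\right)^{2} = -11 - 279 = -290$)
$\sqrt{-1692 - \left(6489 - M - N\right)} = \sqrt{-1692 + \left(\left(\left(-7595 + \left(1296 - 290\right)\right) - 8937\right) + 10043\right)} = \sqrt{-1692 + \left(\left(\left(-7595 + 1006\right) - 8937\right) + 10043\right)} = \sqrt{-1692 + \left(\left(-6589 - 8937\right) + 10043\right)} = \sqrt{-1692 + \left(-15526 + 10043\right)} = \sqrt{-1692 - 5483} = \sqrt{-7175} = 5 i \sqrt{287}$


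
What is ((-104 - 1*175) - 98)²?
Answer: 142129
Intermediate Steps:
((-104 - 1*175) - 98)² = ((-104 - 175) - 98)² = (-279 - 98)² = (-377)² = 142129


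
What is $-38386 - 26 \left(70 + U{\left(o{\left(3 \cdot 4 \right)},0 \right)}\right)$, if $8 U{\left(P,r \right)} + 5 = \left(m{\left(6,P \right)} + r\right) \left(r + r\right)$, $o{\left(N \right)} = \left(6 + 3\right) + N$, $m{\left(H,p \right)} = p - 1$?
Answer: $- \frac{160759}{4} \approx -40190.0$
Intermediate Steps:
$m{\left(H,p \right)} = -1 + p$
$o{\left(N \right)} = 9 + N$
$U{\left(P,r \right)} = - \frac{5}{8} + \frac{r \left(-1 + P + r\right)}{4}$ ($U{\left(P,r \right)} = - \frac{5}{8} + \frac{\left(\left(-1 + P\right) + r\right) \left(r + r\right)}{8} = - \frac{5}{8} + \frac{\left(-1 + P + r\right) 2 r}{8} = - \frac{5}{8} + \frac{2 r \left(-1 + P + r\right)}{8} = - \frac{5}{8} + \frac{r \left(-1 + P + r\right)}{4}$)
$-38386 - 26 \left(70 + U{\left(o{\left(3 \cdot 4 \right)},0 \right)}\right) = -38386 - 26 \left(70 + \left(- \frac{5}{8} + \frac{0^{2}}{4} + \frac{1}{4} \cdot 0 \left(-1 + \left(9 + 3 \cdot 4\right)\right)\right)\right) = -38386 - 26 \left(70 + \left(- \frac{5}{8} + \frac{1}{4} \cdot 0 + \frac{1}{4} \cdot 0 \left(-1 + \left(9 + 12\right)\right)\right)\right) = -38386 - 26 \left(70 + \left(- \frac{5}{8} + 0 + \frac{1}{4} \cdot 0 \left(-1 + 21\right)\right)\right) = -38386 - 26 \left(70 + \left(- \frac{5}{8} + 0 + \frac{1}{4} \cdot 0 \cdot 20\right)\right) = -38386 - 26 \left(70 + \left(- \frac{5}{8} + 0 + 0\right)\right) = -38386 - 26 \left(70 - \frac{5}{8}\right) = -38386 - \frac{7215}{4} = - \frac{160759}{4}$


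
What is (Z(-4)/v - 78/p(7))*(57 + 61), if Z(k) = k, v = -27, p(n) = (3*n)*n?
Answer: -59708/1323 ≈ -45.131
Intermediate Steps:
p(n) = 3*n²
(Z(-4)/v - 78/p(7))*(57 + 61) = (-4/(-27) - 78/(3*7²))*(57 + 61) = (-4*(-1/27) - 78/(3*49))*118 = (4/27 - 78/147)*118 = (4/27 - 78*1/147)*118 = (4/27 - 26/49)*118 = -506/1323*118 = -59708/1323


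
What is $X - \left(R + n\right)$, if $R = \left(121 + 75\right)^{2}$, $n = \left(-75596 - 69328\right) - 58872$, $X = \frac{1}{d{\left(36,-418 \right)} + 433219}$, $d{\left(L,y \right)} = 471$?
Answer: $\frac{71723652201}{433690} \approx 1.6538 \cdot 10^{5}$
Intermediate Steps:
$X = \frac{1}{433690}$ ($X = \frac{1}{471 + 433219} = \frac{1}{433690} \approx 2.3058 \cdot 10^{-6}$)
$n = -203796$ ($n = -144924 - 58872 = -203796$)
$R = 38416$ ($R = 196^{2} = 38416$)
$X - \left(R + n\right) = \frac{1}{433690} - \left(38416 - 203796\right) = \frac{1}{433690} - -165380 = \frac{1}{433690} + 165380 = \frac{71723652201}{433690}$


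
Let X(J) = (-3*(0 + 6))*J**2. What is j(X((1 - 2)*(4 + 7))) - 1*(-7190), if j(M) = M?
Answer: 5012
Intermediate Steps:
X(J) = -18*J**2 (X(J) = (-3*6)*J**2 = -18*J**2)
j(X((1 - 2)*(4 + 7))) - 1*(-7190) = -18*(1 - 2)**2*(4 + 7)**2 - 1*(-7190) = -18*(-1*11)**2 + 7190 = -18*(-11)**2 + 7190 = -18*121 + 7190 = -2178 + 7190 = 5012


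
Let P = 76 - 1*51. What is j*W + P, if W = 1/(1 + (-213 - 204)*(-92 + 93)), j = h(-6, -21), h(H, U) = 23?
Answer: 10377/416 ≈ 24.945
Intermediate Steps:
j = 23
P = 25 (P = 76 - 51 = 25)
W = -1/416 (W = 1/(1 - 417*1) = 1/(1 - 417) = 1/(-416) = -1/416 ≈ -0.0024038)
j*W + P = 23*(-1/416) + 25 = -23/416 + 25 = 10377/416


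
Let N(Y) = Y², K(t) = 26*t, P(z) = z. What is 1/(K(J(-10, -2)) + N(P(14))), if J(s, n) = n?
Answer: 1/144 ≈ 0.0069444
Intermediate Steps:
1/(K(J(-10, -2)) + N(P(14))) = 1/(26*(-2) + 14²) = 1/(-52 + 196) = 1/144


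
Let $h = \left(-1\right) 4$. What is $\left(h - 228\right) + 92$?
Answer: $-140$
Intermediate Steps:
$h = -4$
$\left(h - 228\right) + 92 = \left(-4 - 228\right) + 92 = -232 + 92 = -140$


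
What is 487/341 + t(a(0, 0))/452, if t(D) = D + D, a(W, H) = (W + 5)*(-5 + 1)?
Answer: 51621/38533 ≈ 1.3397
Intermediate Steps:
a(W, H) = -20 - 4*W (a(W, H) = (5 + W)*(-4) = -20 - 4*W)
t(D) = 2*D
487/341 + t(a(0, 0))/452 = 487/341 + (2*(-20 - 4*0))/452 = 487*(1/341) + (2*(-20 + 0))*(1/452) = 487/341 + (2*(-20))*(1/452) = 487/341 - 40*1/452 = 487/341 - 10/113 = 51621/38533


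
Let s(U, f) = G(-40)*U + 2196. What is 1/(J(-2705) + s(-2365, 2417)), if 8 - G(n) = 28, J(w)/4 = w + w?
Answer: 1/27856 ≈ 3.5899e-5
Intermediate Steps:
J(w) = 8*w (J(w) = 4*(w + w) = 4*(2*w) = 8*w)
G(n) = -20 (G(n) = 8 - 1*28 = 8 - 28 = -20)
s(U, f) = 2196 - 20*U (s(U, f) = -20*U + 2196 = 2196 - 20*U)
1/(J(-2705) + s(-2365, 2417)) = 1/(8*(-2705) + (2196 - 20*(-2365))) = 1/(-21640 + (2196 + 47300)) = 1/(-21640 + 49496) = 1/27856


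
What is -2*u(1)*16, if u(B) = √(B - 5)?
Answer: -64*I ≈ -64.0*I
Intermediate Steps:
u(B) = √(-5 + B)
-2*u(1)*16 = -2*√(-5 + 1)*16 = -4*I*16 = -64*I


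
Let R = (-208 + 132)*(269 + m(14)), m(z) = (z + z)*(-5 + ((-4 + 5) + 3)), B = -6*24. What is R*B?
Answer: 2637504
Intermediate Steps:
B = -144
m(z) = -2*z (m(z) = (2*z)*(-5 + (1 + 3)) = (2*z)*(-5 + 4) = (2*z)*(-1) = -2*z)
R = -18316 (R = (-208 + 132)*(269 - 2*14) = -76*(269 - 28) = -76*241 = -18316)
R*B = -18316*(-144) = 2637504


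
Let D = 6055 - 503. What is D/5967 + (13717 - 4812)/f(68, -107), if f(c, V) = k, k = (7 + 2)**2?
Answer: 1984661/17901 ≈ 110.87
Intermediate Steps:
k = 81 (k = 9**2 = 81)
f(c, V) = 81
D = 5552
D/5967 + (13717 - 4812)/f(68, -107) = 5552/5967 + (13717 - 4812)/81 = 5552*(1/5967) + 8905*(1/81) = 5552/5967 + 8905/81 = 1984661/17901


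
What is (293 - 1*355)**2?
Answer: 3844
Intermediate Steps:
(293 - 1*355)**2 = (293 - 355)**2 = (-62)**2 = 3844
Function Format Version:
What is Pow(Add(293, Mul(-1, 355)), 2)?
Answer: 3844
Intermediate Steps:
Pow(Add(293, Mul(-1, 355)), 2) = Pow(Add(293, -355), 2) = Pow(-62, 2) = 3844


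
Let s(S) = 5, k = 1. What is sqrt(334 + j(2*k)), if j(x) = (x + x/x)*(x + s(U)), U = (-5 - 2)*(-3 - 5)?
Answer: sqrt(355) ≈ 18.841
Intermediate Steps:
U = 56 (U = -7*(-8) = 56)
j(x) = (1 + x)*(5 + x) (j(x) = (x + x/x)*(x + 5) = (x + 1)*(5 + x) = (1 + x)*(5 + x))
sqrt(334 + j(2*k)) = sqrt(334 + (5 + (2*1)**2 + 6*(2*1))) = sqrt(334 + (5 + 2**2 + 6*2)) = sqrt(334 + (5 + 4 + 12)) = sqrt(334 + 21) = sqrt(355)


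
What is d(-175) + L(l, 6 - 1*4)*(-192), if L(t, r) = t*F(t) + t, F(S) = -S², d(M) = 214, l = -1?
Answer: 214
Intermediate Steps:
L(t, r) = t - t³ (L(t, r) = t*(-t²) + t = -t³ + t = t - t³)
d(-175) + L(l, 6 - 1*4)*(-192) = 214 + (-1 - 1*(-1)³)*(-192) = 214 + (-1 - 1*(-1))*(-192) = 214 + (-1 + 1)*(-192) = 214 + 0*(-192) = 214 + 0 = 214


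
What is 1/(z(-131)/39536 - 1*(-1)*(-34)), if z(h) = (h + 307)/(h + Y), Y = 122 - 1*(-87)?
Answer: -192738/6553081 ≈ -0.029412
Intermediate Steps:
Y = 209 (Y = 122 + 87 = 209)
z(h) = (307 + h)/(209 + h) (z(h) = (h + 307)/(h + 209) = (307 + h)/(209 + h))
1/(z(-131)/39536 - 1*(-1)*(-34)) = 1/(((307 - 131)/(209 - 131))/39536 - 1*(-1)*(-34)) = 1/((176/78)*(1/39536) + 1*(-34)) = 1/(((1/78)*176)*(1/39536) - 34) = 1/((88/39)*(1/39536) - 34) = 1/(11/192738 - 34) = 1/(-6553081/192738) = -192738/6553081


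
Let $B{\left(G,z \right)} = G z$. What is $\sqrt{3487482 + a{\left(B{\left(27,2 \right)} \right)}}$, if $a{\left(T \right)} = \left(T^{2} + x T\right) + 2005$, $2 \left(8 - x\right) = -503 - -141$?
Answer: $\sqrt{3502609} \approx 1871.5$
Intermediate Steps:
$x = 189$ ($x = 8 - \frac{-503 - -141}{2} = 8 - \frac{-503 + 141}{2} = 8 - -181 = 8 + 181 = 189$)
$a{\left(T \right)} = 2005 + T^{2} + 189 T$ ($a{\left(T \right)} = \left(T^{2} + 189 T\right) + 2005 = 2005 + T^{2} + 189 T$)
$\sqrt{3487482 + a{\left(B{\left(27,2 \right)} \right)}} = \sqrt{3487482 + \left(2005 + \left(27 \cdot 2\right)^{2} + 189 \cdot 27 \cdot 2\right)} = \sqrt{3487482 + \left(2005 + 54^{2} + 189 \cdot 54\right)} = \sqrt{3487482 + \left(2005 + 2916 + 10206\right)} = \sqrt{3487482 + 15127} = \sqrt{3502609}$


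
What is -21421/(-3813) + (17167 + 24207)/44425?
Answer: 35786677/5464275 ≈ 6.5492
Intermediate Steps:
-21421/(-3813) + (17167 + 24207)/44425 = -21421*(-1/3813) + 41374*(1/44425) = 691/123 + 41374/44425 = 35786677/5464275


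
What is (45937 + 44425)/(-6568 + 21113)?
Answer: 90362/14545 ≈ 6.2126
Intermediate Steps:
(45937 + 44425)/(-6568 + 21113) = 90362/14545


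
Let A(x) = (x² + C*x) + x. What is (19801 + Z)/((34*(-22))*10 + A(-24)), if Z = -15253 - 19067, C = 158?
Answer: 14519/10720 ≈ 1.3544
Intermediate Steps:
A(x) = x² + 159*x (A(x) = (x² + 158*x) + x = x² + 159*x)
Z = -34320
(19801 + Z)/((34*(-22))*10 + A(-24)) = (19801 - 34320)/((34*(-22))*10 - 24*(159 - 24)) = -14519/(-748*10 - 24*135) = -14519/(-7480 - 3240) = -14519/(-10720) = -14519*(-1/10720) = 14519/10720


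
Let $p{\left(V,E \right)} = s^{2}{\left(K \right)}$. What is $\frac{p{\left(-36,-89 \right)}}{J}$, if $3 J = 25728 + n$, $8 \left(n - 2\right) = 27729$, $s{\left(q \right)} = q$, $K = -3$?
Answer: $\frac{216}{233569} \approx 0.00092478$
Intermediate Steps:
$p{\left(V,E \right)} = 9$ ($p{\left(V,E \right)} = \left(-3\right)^{2} = 9$)
$n = \frac{27745}{8}$ ($n = 2 + \frac{1}{8} \cdot 27729 = 2 + \frac{27729}{8} = \frac{27745}{8} \approx 3468.1$)
$J = \frac{233569}{24}$ ($J = \frac{25728 + \frac{27745}{8}}{3} = \frac{1}{3} \cdot \frac{233569}{8} = \frac{233569}{24} \approx 9732.0$)
$\frac{p{\left(-36,-89 \right)}}{J} = \frac{9}{\frac{233569}{24}} = 9 \cdot \frac{24}{233569} = \frac{216}{233569}$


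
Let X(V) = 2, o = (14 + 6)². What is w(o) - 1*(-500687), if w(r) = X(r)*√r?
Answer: 500727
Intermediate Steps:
o = 400 (o = 20² = 400)
w(r) = 2*√r
w(o) - 1*(-500687) = 2*√400 - 1*(-500687) = 2*20 + 500687 = 40 + 500687 = 500727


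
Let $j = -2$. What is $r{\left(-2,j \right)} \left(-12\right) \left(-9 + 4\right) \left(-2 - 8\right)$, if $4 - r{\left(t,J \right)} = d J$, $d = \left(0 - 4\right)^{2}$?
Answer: $-21600$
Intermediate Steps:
$d = 16$ ($d = \left(-4\right)^{2} = 16$)
$r{\left(t,J \right)} = 4 - 16 J$
$r{\left(-2,j \right)} \left(-12\right) \left(-9 + 4\right) \left(-2 - 8\right) = \left(4 - -32\right) \left(-12\right) \left(-9 + 4\right) \left(-2 - 8\right) = \left(4 + 32\right) \left(-12\right) \left(\left(-5\right) \left(-10\right)\right) = 36 \left(-12\right) 50 = \left(-432\right) 50 = -21600$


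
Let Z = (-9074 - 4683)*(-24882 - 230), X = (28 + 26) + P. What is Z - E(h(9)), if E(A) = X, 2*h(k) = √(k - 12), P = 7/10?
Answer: 3454657293/10 ≈ 3.4547e+8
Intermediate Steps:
P = 7/10 (P = 7*(⅒) = 7/10 ≈ 0.70000)
h(k) = √(-12 + k)/2 (h(k) = √(k - 12)/2 = √(-12 + k)/2)
X = 547/10 (X = (28 + 26) + 7/10 = 54 + 7/10 = 547/10 ≈ 54.700)
Z = 345465784 (Z = -13757*(-25112) = 345465784)
E(A) = 547/10
Z - E(h(9)) = 345465784 - 1*547/10 = 345465784 - 547/10 = 3454657293/10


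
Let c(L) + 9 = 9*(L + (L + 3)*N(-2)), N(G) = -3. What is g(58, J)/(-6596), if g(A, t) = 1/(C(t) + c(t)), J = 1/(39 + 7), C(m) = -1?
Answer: 23/13864792 ≈ 1.6589e-6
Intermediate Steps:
J = 1/46 ≈ 0.021739
c(L) = -90 - 18*L (c(L) = -9 + 9*(L + (L + 3)*(-3)) = -9 + 9*(L + (3 + L)*(-3)) = -9 + 9*(L + (-9 - 3*L)) = -9 + 9*(-9 - 2*L) = -9 + (-81 - 18*L) = -90 - 18*L)
g(A, t) = 1/(-91 - 18*t) (g(A, t) = 1/(-1 + (-90 - 18*t)) = 1/(-91 - 18*t))
g(58, J)/(-6596) = 1/(-91 - 18*1/46*(-6596)) = -1/6596/(-91 - 9/23) = -1/6596/(-2102/23) = -23/2102*(-1/6596) = 23/13864792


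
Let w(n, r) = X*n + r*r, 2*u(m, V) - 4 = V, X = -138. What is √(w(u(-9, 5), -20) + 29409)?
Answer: 2*√7297 ≈ 170.84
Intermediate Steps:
u(m, V) = 2 + V/2
w(n, r) = r² - 138*n (w(n, r) = -138*n + r*r = -138*n + r² = r² - 138*n)
√(w(u(-9, 5), -20) + 29409) = √(((-20)² - 138*(2 + (½)*5)) + 29409) = √((400 - 138*(2 + 5/2)) + 29409) = √((400 - 138*9/2) + 29409) = √((400 - 621) + 29409) = √(-221 + 29409) = √29188 = 2*√7297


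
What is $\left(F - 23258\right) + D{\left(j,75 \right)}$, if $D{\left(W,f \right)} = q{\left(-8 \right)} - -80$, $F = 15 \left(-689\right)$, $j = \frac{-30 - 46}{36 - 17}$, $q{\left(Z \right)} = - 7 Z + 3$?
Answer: $-33454$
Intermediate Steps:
$q{\left(Z \right)} = 3 - 7 Z$
$j = -4$ ($j = - \frac{76}{19} = \left(-76\right) \frac{1}{19} = -4$)
$F = -10335$
$D{\left(W,f \right)} = 139$ ($D{\left(W,f \right)} = \left(3 - -56\right) - -80 = \left(3 + 56\right) + 80 = 59 + 80 = 139$)
$\left(F - 23258\right) + D{\left(j,75 \right)} = \left(-10335 - 23258\right) + 139 = -33593 + 139 = -33454$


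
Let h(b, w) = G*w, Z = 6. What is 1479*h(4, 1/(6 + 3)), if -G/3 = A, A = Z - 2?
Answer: -1972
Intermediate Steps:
A = 4 (A = 6 - 2 = 4)
G = -12 (G = -3*4 = -12)
h(b, w) = -12*w
1479*h(4, 1/(6 + 3)) = 1479*(-12/(6 + 3)) = 1479*(-12/9) = 1479*(-12*⅑) = 1479*(-4/3) = -1972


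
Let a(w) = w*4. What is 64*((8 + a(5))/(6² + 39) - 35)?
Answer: -166208/75 ≈ -2216.1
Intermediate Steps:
a(w) = 4*w
64*((8 + a(5))/(6² + 39) - 35) = 64*((8 + 4*5)/(6² + 39) - 35) = 64*((8 + 20)/(36 + 39) - 35) = 64*(28/75 - 35) = 64*(-2597/75) = -166208/75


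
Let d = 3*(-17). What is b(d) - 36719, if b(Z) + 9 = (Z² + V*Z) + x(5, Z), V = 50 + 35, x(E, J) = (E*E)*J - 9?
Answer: -39746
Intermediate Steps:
x(E, J) = -9 + J*E² (x(E, J) = E²*J - 9 = J*E² - 9 = -9 + J*E²)
V = 85
d = -51
b(Z) = -18 + Z² + 110*Z (b(Z) = -9 + ((Z² + 85*Z) + (-9 + Z*5²)) = -9 + ((Z² + 85*Z) + (-9 + Z*25)) = -9 + ((Z² + 85*Z) + (-9 + 25*Z)) = -9 + (-9 + Z² + 110*Z) = -18 + Z² + 110*Z)
b(d) - 36719 = (-18 + (-51)² + 110*(-51)) - 36719 = (-18 + 2601 - 5610) - 36719 = -3027 - 36719 = -39746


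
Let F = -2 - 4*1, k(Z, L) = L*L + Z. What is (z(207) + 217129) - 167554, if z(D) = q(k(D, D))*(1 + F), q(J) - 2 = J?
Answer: -165715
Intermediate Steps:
k(Z, L) = Z + L**2 (k(Z, L) = L**2 + Z = Z + L**2)
q(J) = 2 + J
F = -6 (F = -2 - 4 = -6)
z(D) = -10 - 5*D - 5*D**2 (z(D) = (2 + (D + D**2))*(1 - 6) = (2 + D + D**2)*(-5) = -10 - 5*D - 5*D**2)
(z(207) + 217129) - 167554 = ((-10 - 5*207 - 5*207**2) + 217129) - 167554 = ((-10 - 1035 - 5*42849) + 217129) - 167554 = ((-10 - 1035 - 214245) + 217129) - 167554 = (-215290 + 217129) - 167554 = 1839 - 167554 = -165715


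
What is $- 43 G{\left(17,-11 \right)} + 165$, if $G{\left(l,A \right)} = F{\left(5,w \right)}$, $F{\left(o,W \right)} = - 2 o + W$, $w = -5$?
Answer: $810$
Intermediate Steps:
$F{\left(o,W \right)} = W - 2 o$
$G{\left(l,A \right)} = -15$ ($G{\left(l,A \right)} = -5 - 10 = -15$)
$- 43 G{\left(17,-11 \right)} + 165 = \left(-43\right) \left(-15\right) + 165 = 645 + 165 = 810$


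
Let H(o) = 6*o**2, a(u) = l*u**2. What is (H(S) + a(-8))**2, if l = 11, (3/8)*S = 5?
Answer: 28217344/9 ≈ 3.1353e+6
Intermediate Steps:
S = 40/3 (S = (8/3)*5 = 40/3 ≈ 13.333)
a(u) = 11*u**2
(H(S) + a(-8))**2 = (6*(40/3)**2 + 11*(-8)**2)**2 = (6*(1600/9) + 11*64)**2 = (3200/3 + 704)**2 = (5312/3)**2 = 28217344/9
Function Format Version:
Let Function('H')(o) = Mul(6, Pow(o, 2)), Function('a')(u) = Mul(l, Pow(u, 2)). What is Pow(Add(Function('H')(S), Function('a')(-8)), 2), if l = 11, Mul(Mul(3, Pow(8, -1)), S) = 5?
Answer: Rational(28217344, 9) ≈ 3.1353e+6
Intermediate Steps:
S = Rational(40, 3) (S = Mul(Rational(8, 3), 5) = Rational(40, 3) ≈ 13.333)
Function('a')(u) = Mul(11, Pow(u, 2))
Pow(Add(Function('H')(S), Function('a')(-8)), 2) = Pow(Add(Mul(6, Pow(Rational(40, 3), 2)), Mul(11, Pow(-8, 2))), 2) = Pow(Add(Mul(6, Rational(1600, 9)), Mul(11, 64)), 2) = Pow(Add(Rational(3200, 3), 704), 2) = Pow(Rational(5312, 3), 2) = Rational(28217344, 9)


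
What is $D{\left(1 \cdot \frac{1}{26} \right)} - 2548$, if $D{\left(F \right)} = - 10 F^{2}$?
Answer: $- \frac{861229}{338} \approx -2548.0$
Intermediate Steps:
$D{\left(1 \cdot \frac{1}{26} \right)} - 2548 = - 10 \left(1 \cdot \frac{1}{26}\right)^{2} - 2548 = - \frac{10}{676} - 2548 = \left(-10\right) \frac{1}{676} - 2548 = - \frac{5}{338} - 2548 = - \frac{861229}{338}$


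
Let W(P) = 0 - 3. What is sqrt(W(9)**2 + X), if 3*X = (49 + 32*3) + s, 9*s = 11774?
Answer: sqrt(39966)/9 ≈ 22.213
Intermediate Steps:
s = 11774/9 (s = (1/9)*11774 = 11774/9 ≈ 1308.2)
W(P) = -3
X = 13079/27 (X = ((49 + 32*3) + 11774/9)/3 = ((49 + 96) + 11774/9)/3 = (145 + 11774/9)/3 = (1/3)*(13079/9) = 13079/27 ≈ 484.41)
sqrt(W(9)**2 + X) = sqrt((-3)**2 + 13079/27) = sqrt(9 + 13079/27) = sqrt(13322/27) = sqrt(39966)/9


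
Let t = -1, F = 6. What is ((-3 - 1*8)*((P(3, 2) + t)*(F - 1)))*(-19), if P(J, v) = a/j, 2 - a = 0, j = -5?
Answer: -1463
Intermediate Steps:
a = 2 (a = 2 - 1*0 = 2 + 0 = 2)
P(J, v) = -⅖ (P(J, v) = 2/(-5) = 2*(-⅕) = -⅖)
((-3 - 1*8)*((P(3, 2) + t)*(F - 1)))*(-19) = ((-3 - 1*8)*((-⅖ - 1)*(6 - 1)))*(-19) = ((-3 - 8)*(-7/5*5))*(-19) = -11*(-7)*(-19) = 77*(-19) = -1463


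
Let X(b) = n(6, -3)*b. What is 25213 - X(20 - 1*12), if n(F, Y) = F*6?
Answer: 24925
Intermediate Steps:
n(F, Y) = 6*F
X(b) = 36*b (X(b) = (6*6)*b = 36*b)
25213 - X(20 - 1*12) = 25213 - 36*(20 - 1*12) = 25213 - 36*(20 - 12) = 25213 - 36*8 = 25213 - 1*288 = 25213 - 288 = 24925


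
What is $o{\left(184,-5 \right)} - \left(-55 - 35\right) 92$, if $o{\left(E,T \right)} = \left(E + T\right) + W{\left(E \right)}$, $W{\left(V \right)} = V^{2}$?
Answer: $42315$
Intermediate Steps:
$o{\left(E,T \right)} = E + T + E^{2}$ ($o{\left(E,T \right)} = \left(E + T\right) + E^{2} = E + T + E^{2}$)
$o{\left(184,-5 \right)} - \left(-55 - 35\right) 92 = \left(184 - 5 + 184^{2}\right) - \left(-55 - 35\right) 92 = \left(184 - 5 + 33856\right) - \left(-90\right) 92 = 34035 - -8280 = 34035 + 8280 = 42315$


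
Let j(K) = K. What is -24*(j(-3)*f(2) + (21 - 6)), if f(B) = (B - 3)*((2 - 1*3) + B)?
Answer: -432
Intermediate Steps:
f(B) = (-1 + B)*(-3 + B) (f(B) = (-3 + B)*((2 - 3) + B) = (-3 + B)*(-1 + B) = (-1 + B)*(-3 + B))
-24*(j(-3)*f(2) + (21 - 6)) = -24*(-3*(3 + 2**2 - 4*2) + (21 - 6)) = -24*(-3*(3 + 4 - 8) + 15) = -24*(-3*(-1) + 15) = -24*(3 + 15) = -24*18 = -432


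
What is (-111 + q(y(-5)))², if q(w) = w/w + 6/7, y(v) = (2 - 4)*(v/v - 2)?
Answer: 583696/49 ≈ 11912.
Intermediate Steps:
y(v) = 2 (y(v) = -2*(1 - 2) = -2*(-1) = 2)
q(w) = 13/7 (q(w) = 1 + 6*(⅐) = 1 + 6/7 = 13/7)
(-111 + q(y(-5)))² = (-111 + 13/7)² = (-764/7)² = 583696/49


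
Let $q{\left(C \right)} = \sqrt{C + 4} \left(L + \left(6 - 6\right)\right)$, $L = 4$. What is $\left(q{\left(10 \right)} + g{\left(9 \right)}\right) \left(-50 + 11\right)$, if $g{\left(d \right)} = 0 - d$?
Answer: $351 - 156 \sqrt{14} \approx -232.7$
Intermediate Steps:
$g{\left(d \right)} = - d$
$q{\left(C \right)} = 4 \sqrt{4 + C}$ ($q{\left(C \right)} = \sqrt{C + 4} \left(4 + \left(6 - 6\right)\right) = \sqrt{4 + C} \left(4 + \left(6 - 6\right)\right) = \sqrt{4 + C} \left(4 + 0\right) = \sqrt{4 + C} 4 = 4 \sqrt{4 + C}$)
$\left(q{\left(10 \right)} + g{\left(9 \right)}\right) \left(-50 + 11\right) = \left(4 \sqrt{4 + 10} - 9\right) \left(-50 + 11\right) = \left(4 \sqrt{14} - 9\right) \left(-39\right) = \left(-9 + 4 \sqrt{14}\right) \left(-39\right) = 351 - 156 \sqrt{14}$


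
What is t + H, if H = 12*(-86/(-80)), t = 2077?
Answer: 20899/10 ≈ 2089.9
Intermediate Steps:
H = 129/10 (H = 12*(-86*(-1/80)) = 12*(43/40) = 129/10 ≈ 12.900)
t + H = 2077 + 129/10 = 20899/10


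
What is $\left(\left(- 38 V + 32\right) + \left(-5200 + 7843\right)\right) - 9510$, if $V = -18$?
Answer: $-6151$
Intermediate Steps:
$\left(\left(- 38 V + 32\right) + \left(-5200 + 7843\right)\right) - 9510 = \left(\left(\left(-38\right) \left(-18\right) + 32\right) + \left(-5200 + 7843\right)\right) - 9510 = \left(\left(684 + 32\right) + 2643\right) - 9510 = \left(716 + 2643\right) - 9510 = 3359 - 9510 = -6151$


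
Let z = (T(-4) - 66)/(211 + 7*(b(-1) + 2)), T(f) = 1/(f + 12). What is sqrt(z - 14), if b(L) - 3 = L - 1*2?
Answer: I*sqrt(51454)/60 ≈ 3.7806*I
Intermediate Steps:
b(L) = 1 + L (b(L) = 3 + (L - 1*2) = 3 + (L - 2) = 3 + (-2 + L) = 1 + L)
T(f) = 1/(12 + f)
z = -527/1800 (z = (1/(12 - 4) - 66)/(211 + 7*((1 - 1) + 2)) = (1/8 - 66)/(211 + 7*(0 + 2)) = (1/8 - 66)/(211 + 7*2) = -527/(8*(211 + 14)) = -527/8/225 = -527/8*1/225 = -527/1800 ≈ -0.29278)
sqrt(z - 14) = sqrt(-527/1800 - 14) = sqrt(-25727/1800) = I*sqrt(51454)/60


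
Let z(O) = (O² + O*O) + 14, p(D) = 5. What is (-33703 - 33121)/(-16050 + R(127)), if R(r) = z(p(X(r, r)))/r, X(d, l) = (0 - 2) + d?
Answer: 4243324/1019143 ≈ 4.1636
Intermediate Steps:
X(d, l) = -2 + d
z(O) = 14 + 2*O² (z(O) = (O² + O²) + 14 = 2*O² + 14 = 14 + 2*O²)
R(r) = 64/r (R(r) = (14 + 2*5²)/r = (14 + 2*25)/r = (14 + 50)/r = 64/r)
(-33703 - 33121)/(-16050 + R(127)) = (-33703 - 33121)/(-16050 + 64/127) = -66824/(-16050 + 64*(1/127)) = -66824/(-16050 + 64/127) = -66824/(-2038286/127) = -66824*(-127/2038286) = 4243324/1019143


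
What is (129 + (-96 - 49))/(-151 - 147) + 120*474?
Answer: 8475128/149 ≈ 56880.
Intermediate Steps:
(129 + (-96 - 49))/(-151 - 147) + 120*474 = (129 - 145)/(-298) + 56880 = -16*(-1/298) + 56880 = 8/149 + 56880 = 8475128/149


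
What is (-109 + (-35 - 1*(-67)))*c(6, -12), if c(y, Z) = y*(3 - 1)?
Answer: -924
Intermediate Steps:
c(y, Z) = 2*y (c(y, Z) = y*2 = 2*y)
(-109 + (-35 - 1*(-67)))*c(6, -12) = (-109 + (-35 - 1*(-67)))*(2*6) = (-109 + (-35 + 67))*12 = (-109 + 32)*12 = -77*12 = -924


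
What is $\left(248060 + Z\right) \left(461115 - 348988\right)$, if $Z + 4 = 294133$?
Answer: $60794026003$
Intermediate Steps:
$Z = 294129$ ($Z = -4 + 294133 = 294129$)
$\left(248060 + Z\right) \left(461115 - 348988\right) = \left(248060 + 294129\right) \left(461115 - 348988\right) = 542189 \cdot 112127 = 60794026003$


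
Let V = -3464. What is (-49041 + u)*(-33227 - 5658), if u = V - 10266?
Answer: 2440850335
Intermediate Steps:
u = -13730 (u = -3464 - 10266 = -13730)
(-49041 + u)*(-33227 - 5658) = (-49041 - 13730)*(-33227 - 5658) = -62771*(-38885) = 2440850335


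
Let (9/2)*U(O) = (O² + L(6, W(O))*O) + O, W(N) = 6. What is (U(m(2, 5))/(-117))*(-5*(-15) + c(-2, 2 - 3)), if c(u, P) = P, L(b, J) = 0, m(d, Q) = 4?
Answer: -2960/1053 ≈ -2.8110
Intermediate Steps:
U(O) = 2*O/9 + 2*O²/9 (U(O) = 2*((O² + 0*O) + O)/9 = 2*((O² + 0) + O)/9 = 2*(O² + O)/9 = 2*(O + O²)/9 = 2*O/9 + 2*O²/9)
(U(m(2, 5))/(-117))*(-5*(-15) + c(-2, 2 - 3)) = (((2/9)*4*(1 + 4))/(-117))*(-5*(-15) + (2 - 3)) = (((2/9)*4*5)*(-1/117))*(75 - 1) = ((40/9)*(-1/117))*74 = -40/1053*74 = -2960/1053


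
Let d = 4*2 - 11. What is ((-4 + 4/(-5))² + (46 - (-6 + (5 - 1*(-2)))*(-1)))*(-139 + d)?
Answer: -248642/25 ≈ -9945.7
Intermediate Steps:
d = -3 (d = 8 - 11 = -3)
((-4 + 4/(-5))² + (46 - (-6 + (5 - 1*(-2)))*(-1)))*(-139 + d) = ((-4 + 4/(-5))² + (46 - (-6 + (5 - 1*(-2)))*(-1)))*(-139 - 3) = ((-4 + 4*(-⅕))² + (46 - (-6 + (5 + 2))*(-1)))*(-142) = ((-4 - ⅘)² + (46 - (-6 + 7)*(-1)))*(-142) = ((-24/5)² + (46 - (-1)))*(-142) = (576/25 + (46 - 1*(-1)))*(-142) = (576/25 + (46 + 1))*(-142) = (576/25 + 47)*(-142) = (1751/25)*(-142) = -248642/25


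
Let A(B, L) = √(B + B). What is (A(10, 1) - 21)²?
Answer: 461 - 84*√5 ≈ 273.17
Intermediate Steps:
A(B, L) = √2*√B (A(B, L) = √(2*B) = √2*√B)
(A(10, 1) - 21)² = (√2*√10 - 21)² = (2*√5 - 21)² = (-21 + 2*√5)²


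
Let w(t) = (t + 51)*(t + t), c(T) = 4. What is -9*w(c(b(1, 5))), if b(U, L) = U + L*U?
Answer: -3960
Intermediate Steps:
w(t) = 2*t*(51 + t) (w(t) = (51 + t)*(2*t) = 2*t*(51 + t))
-9*w(c(b(1, 5))) = -18*4*(51 + 4) = -18*4*55 = -9*440 = -3960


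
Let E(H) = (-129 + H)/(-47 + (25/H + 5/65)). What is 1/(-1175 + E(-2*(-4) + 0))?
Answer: -4555/5339541 ≈ -0.00085307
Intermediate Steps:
E(H) = (-129 + H)/(-610/13 + 25/H) (E(H) = (-129 + H)/(-47 + (25/H + 5*(1/65))) = (-129 + H)/(-47 + (25/H + 1/13)) = (-129 + H)/(-47 + (1/13 + 25/H)) = (-129 + H)/(-610/13 + 25/H))
1/(-1175 + E(-2*(-4) + 0)) = 1/(-1175 + 13*(-2*(-4) + 0)*(129 - (-2*(-4) + 0))/(5*(-65 + 122*(-2*(-4) + 0)))) = 1/(-1175 + 13*(8 + 0)*(129 - (8 + 0))/(5*(-65 + 122*(8 + 0)))) = 1/(-1175 + (13/5)*8*(129 - 1*8)/(-65 + 122*8)) = 1/(-1175 + (13/5)*8*(129 - 8)/(-65 + 976)) = 1/(-1175 + (13/5)*8*121/911) = 1/(-1175 + (13/5)*8*(1/911)*121) = 1/(-1175 + 12584/4555) = 1/(-5339541/4555) = -4555/5339541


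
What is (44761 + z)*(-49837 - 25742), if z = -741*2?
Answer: -3270983541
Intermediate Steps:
z = -1482
(44761 + z)*(-49837 - 25742) = (44761 - 1482)*(-49837 - 25742) = 43279*(-75579) = -3270983541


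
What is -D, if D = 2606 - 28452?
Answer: 25846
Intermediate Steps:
D = -25846
-D = -1*(-25846) = 25846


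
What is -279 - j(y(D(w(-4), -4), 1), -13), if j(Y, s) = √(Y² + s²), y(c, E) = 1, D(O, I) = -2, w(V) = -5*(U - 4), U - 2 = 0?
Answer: -279 - √170 ≈ -292.04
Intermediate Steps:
U = 2 (U = 2 + 0 = 2)
w(V) = 10 (w(V) = -5*(2 - 4) = -5*(-2) = 10)
-279 - j(y(D(w(-4), -4), 1), -13) = -279 - √(1² + (-13)²) = -279 - √(1 + 169) = -279 - √170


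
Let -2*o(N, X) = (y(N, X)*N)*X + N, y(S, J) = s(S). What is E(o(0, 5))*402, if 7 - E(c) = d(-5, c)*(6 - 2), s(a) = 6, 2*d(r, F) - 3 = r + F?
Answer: 4422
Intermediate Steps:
d(r, F) = 3/2 + F/2 + r/2 (d(r, F) = 3/2 + (r + F)/2 = 3/2 + (F + r)/2 = 3/2 + (F/2 + r/2) = 3/2 + F/2 + r/2)
y(S, J) = 6
o(N, X) = -N/2 - 3*N*X (o(N, X) = -((6*N)*X + N)/2 = -(6*N*X + N)/2 = -(N + 6*N*X)/2 = -N/2 - 3*N*X)
E(c) = 11 - 2*c (E(c) = 7 - (3/2 + c/2 + (½)*(-5))*(6 - 2) = 7 - (3/2 + c/2 - 5/2)*4 = 7 - (-1 + c/2)*4 = 7 - (-4 + 2*c) = 7 + (4 - 2*c) = 11 - 2*c)
E(o(0, 5))*402 = (11 - (-1)*0*(1 + 6*5))*402 = (11 - (-1)*0*(1 + 30))*402 = (11 - (-1)*0*31)*402 = (11 - 2*0)*402 = (11 + 0)*402 = 11*402 = 4422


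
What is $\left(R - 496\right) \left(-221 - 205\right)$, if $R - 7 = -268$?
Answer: $322482$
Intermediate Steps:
$R = -261$ ($R = 7 - 268 = -261$)
$\left(R - 496\right) \left(-221 - 205\right) = \left(-261 - 496\right) \left(-221 - 205\right) = \left(-757\right) \left(-426\right) = 322482$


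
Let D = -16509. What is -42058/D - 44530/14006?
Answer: -73040711/115612527 ≈ -0.63177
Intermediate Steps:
-42058/D - 44530/14006 = -42058/(-16509) - 44530/14006 = -42058*(-1/16509) - 44530*1/14006 = 42058/16509 - 22265/7003 = -73040711/115612527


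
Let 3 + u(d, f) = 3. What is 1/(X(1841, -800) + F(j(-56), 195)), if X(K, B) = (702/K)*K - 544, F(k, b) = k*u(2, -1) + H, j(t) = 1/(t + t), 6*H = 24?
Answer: 1/162 ≈ 0.0061728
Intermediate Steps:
H = 4 (H = (⅙)*24 = 4)
j(t) = 1/(2*t)
u(d, f) = 0 (u(d, f) = -3 + 3 = 0)
F(k, b) = 4 (F(k, b) = k*0 + 4 = 0 + 4 = 4)
X(K, B) = 158 (X(K, B) = 702 - 544 = 158)
1/(X(1841, -800) + F(j(-56), 195)) = 1/(158 + 4) = 1/162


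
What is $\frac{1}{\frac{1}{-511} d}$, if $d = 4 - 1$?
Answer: $- \frac{511}{3} \approx -170.33$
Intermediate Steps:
$d = 3$ ($d = 4 - 1 = 3$)
$\frac{1}{\frac{1}{-511} d} = \frac{1}{\frac{1}{-511} \cdot 3} = \frac{1}{\left(- \frac{1}{511}\right) 3} = \frac{1}{- \frac{3}{511}} = - \frac{511}{3}$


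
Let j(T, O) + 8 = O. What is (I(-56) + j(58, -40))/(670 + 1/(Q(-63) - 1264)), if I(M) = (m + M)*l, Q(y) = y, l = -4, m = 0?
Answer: 233552/889089 ≈ 0.26269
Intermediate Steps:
j(T, O) = -8 + O
I(M) = -4*M (I(M) = (0 + M)*(-4) = M*(-4) = -4*M)
(I(-56) + j(58, -40))/(670 + 1/(Q(-63) - 1264)) = (-4*(-56) + (-8 - 40))/(670 + 1/(-63 - 1264)) = (224 - 48)/(670 + 1/(-1327)) = 176/(670 - 1/1327) = 176/(889089/1327) = 176*(1327/889089) = 233552/889089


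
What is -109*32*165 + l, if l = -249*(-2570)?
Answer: 64410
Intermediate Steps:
l = 639930
-109*32*165 + l = -109*32*165 + 639930 = -3488*165 + 639930 = -575520 + 639930 = 64410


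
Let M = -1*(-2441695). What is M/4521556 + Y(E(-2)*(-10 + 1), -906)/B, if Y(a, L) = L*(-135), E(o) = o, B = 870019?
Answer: 2677352556565/3933839629564 ≈ 0.68060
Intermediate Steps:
M = 2441695
Y(a, L) = -135*L
M/4521556 + Y(E(-2)*(-10 + 1), -906)/B = 2441695/4521556 - 135*(-906)/870019 = 2441695*(1/4521556) + 122310*(1/870019) = 2441695/4521556 + 122310/870019 = 2677352556565/3933839629564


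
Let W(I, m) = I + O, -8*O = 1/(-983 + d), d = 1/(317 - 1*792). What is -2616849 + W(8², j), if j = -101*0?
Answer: -9774759622805/3735408 ≈ -2.6168e+6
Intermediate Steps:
j = 0
d = -1/475 (d = 1/(317 - 792) = 1/(-475) = -1/475 ≈ -0.0021053)
O = 475/3735408 (O = -1/(8*(-983 - 1/475)) = -1/(8*(-466926/475)) = -⅛*(-475/466926) = 475/3735408 ≈ 0.00012716)
W(I, m) = 475/3735408 + I (W(I, m) = I + 475/3735408 = 475/3735408 + I)
-2616849 + W(8², j) = -2616849 + (475/3735408 + 8²) = -2616849 + (475/3735408 + 64) = -2616849 + 239066587/3735408 = -9774759622805/3735408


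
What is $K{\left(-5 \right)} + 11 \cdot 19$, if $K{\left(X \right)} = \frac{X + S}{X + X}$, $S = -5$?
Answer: $210$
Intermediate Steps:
$K{\left(X \right)} = \frac{-5 + X}{2 X}$ ($K{\left(X \right)} = \frac{X - 5}{X + X} = \frac{-5 + X}{2 X}$)
$K{\left(-5 \right)} + 11 \cdot 19 = \frac{-5 - 5}{2 \left(-5\right)} + 11 \cdot 19 = \frac{1}{2} \left(- \frac{1}{5}\right) \left(-10\right) + 209 = 1 + 209 = 210$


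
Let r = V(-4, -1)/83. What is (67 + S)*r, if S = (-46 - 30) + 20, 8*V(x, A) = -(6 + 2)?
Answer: -11/83 ≈ -0.13253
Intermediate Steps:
V(x, A) = -1 (V(x, A) = (-(6 + 2))/8 = (-1*8)/8 = (⅛)*(-8) = -1)
r = -1/83 ≈ -0.012048
S = -56 (S = -76 + 20 = -56)
(67 + S)*r = (67 - 56)*(-1/83) = 11*(-1/83) = -11/83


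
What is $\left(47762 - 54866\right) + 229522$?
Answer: $222418$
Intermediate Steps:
$\left(47762 - 54866\right) + 229522 = -7104 + 229522 = 222418$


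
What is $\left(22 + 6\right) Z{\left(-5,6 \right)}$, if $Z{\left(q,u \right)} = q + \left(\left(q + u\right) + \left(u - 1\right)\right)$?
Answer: $28$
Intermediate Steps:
$Z{\left(q,u \right)} = -1 + 2 q + 2 u$ ($Z{\left(q,u \right)} = q + \left(\left(q + u\right) + \left(-1 + u\right)\right) = q + \left(-1 + q + 2 u\right) = -1 + 2 q + 2 u$)
$\left(22 + 6\right) Z{\left(-5,6 \right)} = \left(22 + 6\right) \left(-1 + 2 \left(-5\right) + 2 \cdot 6\right) = 28 \left(-1 - 10 + 12\right) = 28 \cdot 1 = 28$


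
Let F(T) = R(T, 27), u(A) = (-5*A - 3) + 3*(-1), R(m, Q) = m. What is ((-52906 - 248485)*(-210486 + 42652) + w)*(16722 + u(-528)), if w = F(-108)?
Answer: 979097264621016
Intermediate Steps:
u(A) = -6 - 5*A (u(A) = (-3 - 5*A) - 3 = -6 - 5*A)
F(T) = T
w = -108
((-52906 - 248485)*(-210486 + 42652) + w)*(16722 + u(-528)) = ((-52906 - 248485)*(-210486 + 42652) - 108)*(16722 + (-6 - 5*(-528))) = (-301391*(-167834) - 108)*(16722 + (-6 + 2640)) = (50583657094 - 108)*(16722 + 2634) = 50583656986*19356 = 979097264621016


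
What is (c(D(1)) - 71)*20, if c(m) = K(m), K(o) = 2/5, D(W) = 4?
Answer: -1412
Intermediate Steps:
K(o) = ⅖ (K(o) = 2*(⅕) = ⅖)
c(m) = ⅖
(c(D(1)) - 71)*20 = (⅖ - 71)*20 = -353/5*20 = -1412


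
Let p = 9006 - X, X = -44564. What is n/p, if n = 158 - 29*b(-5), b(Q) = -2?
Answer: 108/26785 ≈ 0.0040321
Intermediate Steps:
p = 53570 (p = 9006 - 1*(-44564) = 9006 + 44564 = 53570)
n = 216 (n = 158 - 29*(-2) = 158 + 58 = 216)
n/p = 216/53570 = 216*(1/53570) = 108/26785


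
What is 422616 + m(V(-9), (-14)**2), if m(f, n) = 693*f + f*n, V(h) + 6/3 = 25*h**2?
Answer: 2221063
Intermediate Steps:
V(h) = -2 + 25*h**2
422616 + m(V(-9), (-14)**2) = 422616 + (-2 + 25*(-9)**2)*(693 + (-14)**2) = 422616 + (-2 + 25*81)*(693 + 196) = 422616 + (-2 + 2025)*889 = 422616 + 2023*889 = 422616 + 1798447 = 2221063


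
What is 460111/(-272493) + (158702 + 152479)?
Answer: 84794184122/272493 ≈ 3.1118e+5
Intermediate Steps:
460111/(-272493) + (158702 + 152479) = 460111*(-1/272493) + 311181 = -460111/272493 + 311181 = 84794184122/272493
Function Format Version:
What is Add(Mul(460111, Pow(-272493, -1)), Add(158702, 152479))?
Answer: Rational(84794184122, 272493) ≈ 3.1118e+5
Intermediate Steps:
Add(Mul(460111, Pow(-272493, -1)), Add(158702, 152479)) = Add(Mul(460111, Rational(-1, 272493)), 311181) = Add(Rational(-460111, 272493), 311181) = Rational(84794184122, 272493)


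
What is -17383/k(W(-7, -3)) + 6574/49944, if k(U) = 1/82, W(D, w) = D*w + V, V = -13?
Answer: -35595235345/24972 ≈ -1.4254e+6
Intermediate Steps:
W(D, w) = -13 + D*w (W(D, w) = D*w - 13 = -13 + D*w)
k(U) = 1/82
-17383/k(W(-7, -3)) + 6574/49944 = -17383/1/82 + 6574/49944 = -17383*82 + 6574*(1/49944) = -1425406 + 3287/24972 = -35595235345/24972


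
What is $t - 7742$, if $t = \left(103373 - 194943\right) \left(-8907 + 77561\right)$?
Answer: $-6286654522$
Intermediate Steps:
$t = -6286646780$ ($t = \left(-91570\right) 68654 = -6286646780$)
$t - 7742 = -6286646780 - 7742 = -6286654522$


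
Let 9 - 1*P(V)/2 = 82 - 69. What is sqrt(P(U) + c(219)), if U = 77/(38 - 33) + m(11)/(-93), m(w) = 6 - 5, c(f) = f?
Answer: sqrt(211) ≈ 14.526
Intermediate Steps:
m(w) = 1
U = 7156/465 (U = 77/(38 - 33) + 1/(-93) = 77/5 + 1*(-1/93) = 77*(1/5) - 1/93 = 77/5 - 1/93 = 7156/465 ≈ 15.389)
P(V) = -8 (P(V) = 18 - 2*(82 - 69) = 18 - 2*13 = 18 - 26 = -8)
sqrt(P(U) + c(219)) = sqrt(-8 + 219) = sqrt(211)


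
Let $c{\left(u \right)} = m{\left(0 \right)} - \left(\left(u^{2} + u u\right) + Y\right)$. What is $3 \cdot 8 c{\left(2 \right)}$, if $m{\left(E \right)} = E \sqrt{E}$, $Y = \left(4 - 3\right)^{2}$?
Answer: $-216$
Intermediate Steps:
$Y = 1$ ($Y = 1^{2} = 1$)
$m{\left(E \right)} = E^{\frac{3}{2}}$
$c{\left(u \right)} = -1 - 2 u^{2}$ ($c{\left(u \right)} = 0^{\frac{3}{2}} - \left(\left(u^{2} + u u\right) + 1\right) = 0 - \left(\left(u^{2} + u^{2}\right) + 1\right) = 0 - \left(2 u^{2} + 1\right) = 0 - \left(1 + 2 u^{2}\right) = -1 - 2 u^{2}$)
$3 \cdot 8 c{\left(2 \right)} = 3 \cdot 8 \left(-1 - 2 \cdot 2^{2}\right) = 24 \left(-1 - 8\right) = 24 \left(-9\right) = -216$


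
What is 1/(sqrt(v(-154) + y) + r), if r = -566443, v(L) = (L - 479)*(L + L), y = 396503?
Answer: -566443/320857080782 - sqrt(591467)/320857080782 ≈ -1.7678e-6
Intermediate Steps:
v(L) = 2*L*(-479 + L) (v(L) = (-479 + L)*(2*L) = 2*L*(-479 + L))
1/(sqrt(v(-154) + y) + r) = 1/(sqrt(2*(-154)*(-479 - 154) + 396503) - 566443) = 1/(sqrt(2*(-154)*(-633) + 396503) - 566443) = 1/(sqrt(194964 + 396503) - 566443) = 1/(sqrt(591467) - 566443) = 1/(-566443 + sqrt(591467))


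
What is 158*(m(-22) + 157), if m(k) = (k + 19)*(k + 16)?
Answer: 27650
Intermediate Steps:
m(k) = (16 + k)*(19 + k) (m(k) = (19 + k)*(16 + k) = (16 + k)*(19 + k))
158*(m(-22) + 157) = 158*((304 + (-22)² + 35*(-22)) + 157) = 158*((304 + 484 - 770) + 157) = 158*(18 + 157) = 158*175 = 27650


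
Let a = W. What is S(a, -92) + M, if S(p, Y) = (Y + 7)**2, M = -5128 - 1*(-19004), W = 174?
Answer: 21101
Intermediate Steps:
a = 174
M = 13876 (M = -5128 + 19004 = 13876)
S(p, Y) = (7 + Y)**2
S(a, -92) + M = (7 - 92)**2 + 13876 = (-85)**2 + 13876 = 7225 + 13876 = 21101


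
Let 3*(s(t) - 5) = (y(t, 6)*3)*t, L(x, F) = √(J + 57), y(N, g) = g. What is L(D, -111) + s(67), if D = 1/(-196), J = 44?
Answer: 407 + √101 ≈ 417.05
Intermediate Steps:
D = -1/196 ≈ -0.0051020
L(x, F) = √101 (L(x, F) = √(44 + 57) = √101)
s(t) = 5 + 6*t (s(t) = 5 + ((6*3)*t)/3 = 5 + (18*t)/3 = 5 + 6*t)
L(D, -111) + s(67) = √101 + (5 + 6*67) = √101 + (5 + 402) = √101 + 407 = 407 + √101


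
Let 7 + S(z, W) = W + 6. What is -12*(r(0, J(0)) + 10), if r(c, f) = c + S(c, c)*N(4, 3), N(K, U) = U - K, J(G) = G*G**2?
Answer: -132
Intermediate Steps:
J(G) = G**3
S(z, W) = -1 + W (S(z, W) = -7 + (W + 6) = -7 + (6 + W) = -1 + W)
r(c, f) = 1 (r(c, f) = c + (-1 + c)*(3 - 1*4) = c + (-1 + c)*(3 - 4) = c + (-1 + c)*(-1) = c + (1 - c) = 1)
-12*(r(0, J(0)) + 10) = -12*(1 + 10) = -12*11 = -132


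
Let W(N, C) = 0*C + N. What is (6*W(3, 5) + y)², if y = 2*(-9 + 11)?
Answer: 484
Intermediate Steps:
W(N, C) = N (W(N, C) = 0 + N = N)
y = 4 (y = 2*2 = 4)
(6*W(3, 5) + y)² = (6*3 + 4)² = (18 + 4)² = 22² = 484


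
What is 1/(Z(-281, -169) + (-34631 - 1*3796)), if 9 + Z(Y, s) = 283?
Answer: -1/38153 ≈ -2.6210e-5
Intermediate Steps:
Z(Y, s) = 274 (Z(Y, s) = -9 + 283 = 274)
1/(Z(-281, -169) + (-34631 - 1*3796)) = 1/(274 + (-34631 - 1*3796)) = 1/(274 + (-34631 - 3796)) = 1/(274 - 38427) = 1/(-38153) = -1/38153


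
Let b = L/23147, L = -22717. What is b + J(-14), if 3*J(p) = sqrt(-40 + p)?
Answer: -22717/23147 + I*sqrt(6) ≈ -0.98142 + 2.4495*I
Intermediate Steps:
b = -22717/23147 ≈ -0.98142
J(p) = sqrt(-40 + p)/3
b + J(-14) = -22717/23147 + sqrt(-40 - 14)/3 = -22717/23147 + sqrt(-54)/3 = -22717/23147 + (3*I*sqrt(6))/3 = -22717/23147 + I*sqrt(6)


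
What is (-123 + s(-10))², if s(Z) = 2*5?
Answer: 12769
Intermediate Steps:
s(Z) = 10
(-123 + s(-10))² = (-123 + 10)² = (-113)² = 12769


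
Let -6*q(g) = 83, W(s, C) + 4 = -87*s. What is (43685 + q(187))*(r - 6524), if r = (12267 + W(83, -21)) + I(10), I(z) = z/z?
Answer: -388061987/6 ≈ -6.4677e+7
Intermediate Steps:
W(s, C) = -4 - 87*s
I(z) = 1
q(g) = -83/6 (q(g) = -⅙*83 = -83/6)
r = 5043 (r = (12267 + (-4 - 87*83)) + 1 = (12267 + (-4 - 7221)) + 1 = (12267 - 7225) + 1 = 5042 + 1 = 5043)
(43685 + q(187))*(r - 6524) = (43685 - 83/6)*(5043 - 6524) = (262027/6)*(-1481) = -388061987/6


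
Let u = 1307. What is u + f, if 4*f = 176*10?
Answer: 1747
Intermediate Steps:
f = 440 (f = (176*10)/4 = (¼)*1760 = 440)
u + f = 1307 + 440 = 1747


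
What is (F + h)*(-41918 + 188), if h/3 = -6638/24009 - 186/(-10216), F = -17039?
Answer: 14534026435543095/20439662 ≈ 7.1107e+8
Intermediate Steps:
h = -31674067/40879324 (h = 3*(-6638/24009 - 186/(-10216)) = 3*(-6638*1/24009 - 186*(-1/10216)) = 3*(-6638/24009 + 93/5108) = 3*(-31674067/122637972) = -31674067/40879324 ≈ -0.77482)
(F + h)*(-41918 + 188) = (-17039 - 31674067/40879324)*(-41918 + 188) = -696574475703/40879324*(-41730) = 14534026435543095/20439662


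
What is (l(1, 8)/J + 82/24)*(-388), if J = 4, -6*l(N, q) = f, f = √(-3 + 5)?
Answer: -3977/3 + 97*√2/6 ≈ -1302.8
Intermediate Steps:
f = √2 ≈ 1.4142
l(N, q) = -√2/6
(l(1, 8)/J + 82/24)*(-388) = (-√2/6/4 + 82/24)*(-388) = (-√2/6*(¼) + 82*(1/24))*(-388) = (-√2/24 + 41/12)*(-388) = (41/12 - √2/24)*(-388) = -3977/3 + 97*√2/6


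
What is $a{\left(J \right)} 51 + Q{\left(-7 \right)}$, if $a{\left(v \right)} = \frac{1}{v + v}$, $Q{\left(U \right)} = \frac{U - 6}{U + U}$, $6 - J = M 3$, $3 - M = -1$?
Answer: $- \frac{93}{28} \approx -3.3214$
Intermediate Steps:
$M = 4$ ($M = 3 - -1 = 3 + 1 = 4$)
$J = -6$ ($J = 6 - 4 \cdot 3 = 6 - 12 = -6$)
$Q{\left(U \right)} = \frac{-6 + U}{2 U}$ ($Q{\left(U \right)} = \frac{U - 6}{2 U} = \left(-6 + U\right) \frac{1}{2 U} = \frac{-6 + U}{2 U}$)
$a{\left(v \right)} = \frac{1}{2 v}$
$a{\left(J \right)} 51 + Q{\left(-7 \right)} = \frac{1}{2 \left(-6\right)} 51 + \frac{-6 - 7}{2 \left(-7\right)} = \frac{1}{2} \left(- \frac{1}{6}\right) 51 + \frac{1}{2} \left(- \frac{1}{7}\right) \left(-13\right) = \left(- \frac{1}{12}\right) 51 + \frac{13}{14} = - \frac{17}{4} + \frac{13}{14} = - \frac{93}{28}$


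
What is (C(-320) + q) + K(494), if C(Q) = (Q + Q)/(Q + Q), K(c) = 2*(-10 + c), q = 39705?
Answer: 40674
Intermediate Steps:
K(c) = -20 + 2*c
C(Q) = 1 (C(Q) = (2*Q)/((2*Q)) = (2*Q)*(1/(2*Q)) = 1)
(C(-320) + q) + K(494) = (1 + 39705) + (-20 + 2*494) = 39706 + (-20 + 988) = 39706 + 968 = 40674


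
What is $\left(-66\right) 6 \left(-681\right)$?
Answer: $269676$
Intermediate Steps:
$\left(-66\right) 6 \left(-681\right) = \left(-396\right) \left(-681\right) = 269676$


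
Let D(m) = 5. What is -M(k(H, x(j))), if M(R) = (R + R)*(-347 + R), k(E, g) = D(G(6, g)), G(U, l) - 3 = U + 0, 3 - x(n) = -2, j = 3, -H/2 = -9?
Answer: 3420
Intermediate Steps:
H = 18 (H = -2*(-9) = 18)
x(n) = 5 (x(n) = 3 - 1*(-2) = 3 + 2 = 5)
G(U, l) = 3 + U (G(U, l) = 3 + (U + 0) = 3 + U)
k(E, g) = 5
M(R) = 2*R*(-347 + R) (M(R) = (2*R)*(-347 + R) = 2*R*(-347 + R))
-M(k(H, x(j))) = -2*5*(-347 + 5) = -2*5*(-342) = -1*(-3420) = 3420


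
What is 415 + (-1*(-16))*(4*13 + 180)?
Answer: 4127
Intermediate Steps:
415 + (-1*(-16))*(4*13 + 180) = 415 + 16*(52 + 180) = 415 + 16*232 = 415 + 3712 = 4127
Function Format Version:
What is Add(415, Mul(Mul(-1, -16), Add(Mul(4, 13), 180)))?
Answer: 4127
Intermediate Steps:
Add(415, Mul(Mul(-1, -16), Add(Mul(4, 13), 180))) = Add(415, Mul(16, Add(52, 180))) = Add(415, Mul(16, 232)) = Add(415, 3712) = 4127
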